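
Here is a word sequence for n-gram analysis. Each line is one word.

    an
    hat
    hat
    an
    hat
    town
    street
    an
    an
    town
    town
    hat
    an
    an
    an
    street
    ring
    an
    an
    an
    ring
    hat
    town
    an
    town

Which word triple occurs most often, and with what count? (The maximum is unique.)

Trigram frequencies (highest first):
  an an an: 2
  an hat hat: 1
  hat hat an: 1
  hat an hat: 1
  an hat town: 1
  hat town street: 1
  … (16 more, each ≤ 1)

"an an an", 2 times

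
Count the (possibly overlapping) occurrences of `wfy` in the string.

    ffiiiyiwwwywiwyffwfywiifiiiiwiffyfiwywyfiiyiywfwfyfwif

2

Sliding a length-3 window over the 54 characters (52 positions):
  position 18–20: wfy
  position 48–50: wfy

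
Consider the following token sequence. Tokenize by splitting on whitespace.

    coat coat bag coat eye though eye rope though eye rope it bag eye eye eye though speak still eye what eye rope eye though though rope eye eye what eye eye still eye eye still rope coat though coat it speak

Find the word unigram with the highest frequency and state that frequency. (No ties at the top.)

Unigram frequencies (highest first):
  eye: 15
  though: 6
  coat: 5
  rope: 5
  still: 3
  bag: 2
  … (3 more, each ≤ 2)

"eye", 15 times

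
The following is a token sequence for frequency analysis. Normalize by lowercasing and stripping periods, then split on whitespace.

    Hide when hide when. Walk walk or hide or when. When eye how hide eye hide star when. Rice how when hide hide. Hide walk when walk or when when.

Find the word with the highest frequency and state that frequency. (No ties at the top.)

Unigram frequencies (highest first):
  when: 9
  hide: 8
  walk: 4
  or: 3
  eye: 2
  how: 2
  … (2 more, each ≤ 1)

"when", 9 times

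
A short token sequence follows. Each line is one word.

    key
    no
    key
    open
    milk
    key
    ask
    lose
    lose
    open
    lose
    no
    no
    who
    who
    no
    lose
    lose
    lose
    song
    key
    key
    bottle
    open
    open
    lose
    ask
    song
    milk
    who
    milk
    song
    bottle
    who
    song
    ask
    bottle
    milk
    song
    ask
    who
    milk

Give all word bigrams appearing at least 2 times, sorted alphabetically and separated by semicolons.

Bigram counts meeting the condition (at least 2 times):
  lose lose: 3
  milk song: 2
  open lose: 2
  song ask: 2
  who milk: 2

lose lose; milk song; open lose; song ask; who milk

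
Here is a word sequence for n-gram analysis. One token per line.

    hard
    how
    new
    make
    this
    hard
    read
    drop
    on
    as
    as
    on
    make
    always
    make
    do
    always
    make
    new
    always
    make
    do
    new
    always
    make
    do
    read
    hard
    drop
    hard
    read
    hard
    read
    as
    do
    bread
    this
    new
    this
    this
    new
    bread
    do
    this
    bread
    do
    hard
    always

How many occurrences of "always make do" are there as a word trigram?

Scanning the 46 overlapping trigram windows for "always make do":
  position 14–16: always make do
  position 20–22: always make do
  position 24–26: always make do

3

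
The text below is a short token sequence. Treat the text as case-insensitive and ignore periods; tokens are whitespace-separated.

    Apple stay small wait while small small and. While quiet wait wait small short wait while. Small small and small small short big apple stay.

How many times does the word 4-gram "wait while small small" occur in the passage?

Scanning the 22 overlapping 4-gram windows for "wait while small small":
  position 4–7: wait while small small
  position 15–18: wait while small small

2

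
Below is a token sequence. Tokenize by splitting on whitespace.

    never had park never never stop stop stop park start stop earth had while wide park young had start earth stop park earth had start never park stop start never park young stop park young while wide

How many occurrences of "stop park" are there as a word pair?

3

Scanning the 36 overlapping bigram windows for "stop park":
  position 8–9: stop park
  position 21–22: stop park
  position 33–34: stop park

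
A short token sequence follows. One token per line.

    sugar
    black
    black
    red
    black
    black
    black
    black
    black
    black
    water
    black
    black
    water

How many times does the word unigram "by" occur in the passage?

Scanning the 14 tokens for "by":
  (none found)

0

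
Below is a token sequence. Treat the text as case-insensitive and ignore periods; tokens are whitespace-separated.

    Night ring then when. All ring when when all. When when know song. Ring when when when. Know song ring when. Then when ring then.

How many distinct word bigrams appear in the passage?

25 tokens → 24 bigram windows in total.
Repeated bigrams (each contributes count−1 duplicates):
  when when: 4
  ring when: 3
  know song: 2
  ring then: 2
  song ring: 2
  then when: 2
  when all: 2
  when know: 2
11 duplicate windows → 24 − 11 = 13 distinct.

13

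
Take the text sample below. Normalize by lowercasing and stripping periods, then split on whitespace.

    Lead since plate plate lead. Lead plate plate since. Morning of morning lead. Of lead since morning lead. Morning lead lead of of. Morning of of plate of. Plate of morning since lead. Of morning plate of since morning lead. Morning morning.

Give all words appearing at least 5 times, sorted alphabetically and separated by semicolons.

lead; morning; of; plate; since

Unigram counts meeting the condition (at least 5 times):
  lead: 10
  morning: 10
  of: 10
  plate: 7
  since: 5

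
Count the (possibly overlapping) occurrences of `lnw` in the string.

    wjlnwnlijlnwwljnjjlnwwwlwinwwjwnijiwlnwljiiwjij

4

Sliding a length-3 window over the 47 characters (45 positions):
  position 3–5: lnw
  position 10–12: lnw
  position 19–21: lnw
  position 37–39: lnw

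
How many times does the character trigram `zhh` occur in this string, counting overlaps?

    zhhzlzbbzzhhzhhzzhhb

4

Sliding a length-3 window over the 20 characters (18 positions):
  position 1–3: zhh
  position 10–12: zhh
  position 13–15: zhh
  position 17–19: zhh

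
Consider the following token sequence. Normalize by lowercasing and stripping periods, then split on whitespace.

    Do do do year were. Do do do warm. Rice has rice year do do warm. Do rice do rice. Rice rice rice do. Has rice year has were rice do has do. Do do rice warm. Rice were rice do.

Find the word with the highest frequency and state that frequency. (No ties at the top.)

"do", 16 times

Unigram frequencies (highest first):
  do: 16
  rice: 12
  has: 4
  year: 3
  were: 3
  warm: 3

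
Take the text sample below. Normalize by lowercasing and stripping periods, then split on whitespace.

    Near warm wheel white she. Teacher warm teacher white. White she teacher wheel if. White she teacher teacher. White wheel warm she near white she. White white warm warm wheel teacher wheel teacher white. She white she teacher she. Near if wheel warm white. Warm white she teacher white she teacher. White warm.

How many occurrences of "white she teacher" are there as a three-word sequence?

Scanning the 51 overlapping trigram windows for "white she teacher":
  position 4–6: white she teacher
  position 10–12: white she teacher
  position 15–17: white she teacher
  position 36–38: white she teacher
  position 46–48: white she teacher
  position 49–51: white she teacher

6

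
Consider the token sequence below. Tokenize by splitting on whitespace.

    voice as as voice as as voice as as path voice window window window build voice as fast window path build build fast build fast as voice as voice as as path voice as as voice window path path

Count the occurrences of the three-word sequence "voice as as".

5

Scanning the 37 overlapping trigram windows for "voice as as":
  position 1–3: voice as as
  position 4–6: voice as as
  position 7–9: voice as as
  position 29–31: voice as as
  position 33–35: voice as as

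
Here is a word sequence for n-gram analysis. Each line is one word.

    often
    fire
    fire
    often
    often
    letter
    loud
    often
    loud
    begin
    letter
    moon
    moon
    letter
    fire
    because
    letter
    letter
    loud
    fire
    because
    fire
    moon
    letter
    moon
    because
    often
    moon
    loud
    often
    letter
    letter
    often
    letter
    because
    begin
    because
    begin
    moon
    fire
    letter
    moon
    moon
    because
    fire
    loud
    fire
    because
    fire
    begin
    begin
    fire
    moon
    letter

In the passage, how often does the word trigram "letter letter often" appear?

Scanning the 52 overlapping trigram windows for "letter letter often":
  position 31–33: letter letter often

1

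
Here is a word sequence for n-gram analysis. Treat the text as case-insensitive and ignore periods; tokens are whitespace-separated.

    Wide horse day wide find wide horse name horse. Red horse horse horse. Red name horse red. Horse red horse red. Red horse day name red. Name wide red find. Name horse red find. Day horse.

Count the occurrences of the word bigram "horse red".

Scanning the 35 overlapping bigram windows for "horse red":
  position 9–10: horse red
  position 13–14: horse red
  position 16–17: horse red
  position 18–19: horse red
  position 20–21: horse red
  position 32–33: horse red

6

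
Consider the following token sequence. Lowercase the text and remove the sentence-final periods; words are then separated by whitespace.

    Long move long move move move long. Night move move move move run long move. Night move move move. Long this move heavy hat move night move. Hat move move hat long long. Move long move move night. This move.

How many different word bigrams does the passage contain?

17

40 tokens → 39 bigram windows in total.
Repeated bigrams (each contributes count−1 duplicates):
  move move: 9
  long move: 5
  move long: 4
  move night: 3
  night move: 3
  hat move: 2
  move hat: 2
  this move: 2
22 duplicate windows → 39 − 22 = 17 distinct.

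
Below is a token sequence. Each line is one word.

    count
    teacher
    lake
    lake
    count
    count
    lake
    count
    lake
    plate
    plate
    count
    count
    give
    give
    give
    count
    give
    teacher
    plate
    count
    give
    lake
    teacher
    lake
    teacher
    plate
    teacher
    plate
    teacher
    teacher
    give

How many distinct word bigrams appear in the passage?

19

32 tokens → 31 bigram windows in total.
Repeated bigrams (each contributes count−1 duplicates):
  count give: 3
  teacher plate: 3
  count count: 2
  count lake: 2
  give give: 2
  lake count: 2
  lake teacher: 2
  plate count: 2
  … (2 more repeated)
12 duplicate windows → 31 − 12 = 19 distinct.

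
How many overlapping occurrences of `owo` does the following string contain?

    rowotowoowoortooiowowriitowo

Sliding a length-3 window over the 28 characters (26 positions):
  position 2–4: owo
  position 6–8: owo
  position 9–11: owo
  position 18–20: owo
  position 26–28: owo

5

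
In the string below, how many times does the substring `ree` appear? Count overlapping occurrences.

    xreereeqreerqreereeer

Sliding a length-3 window over the 21 characters (19 positions):
  position 2–4: ree
  position 5–7: ree
  position 9–11: ree
  position 14–16: ree
  position 17–19: ree

5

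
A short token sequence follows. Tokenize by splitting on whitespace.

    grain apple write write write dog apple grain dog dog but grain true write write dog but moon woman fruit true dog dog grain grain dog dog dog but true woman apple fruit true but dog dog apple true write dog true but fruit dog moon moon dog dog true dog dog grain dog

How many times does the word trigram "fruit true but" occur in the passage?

Scanning the 52 overlapping trigram windows for "fruit true but":
  position 33–35: fruit true but

1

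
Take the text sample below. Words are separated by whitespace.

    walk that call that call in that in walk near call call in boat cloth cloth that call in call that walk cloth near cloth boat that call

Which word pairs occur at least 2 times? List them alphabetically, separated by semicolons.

call in; call that; that call

Bigram counts meeting the condition (at least 2 times):
  call in: 3
  call that: 2
  that call: 4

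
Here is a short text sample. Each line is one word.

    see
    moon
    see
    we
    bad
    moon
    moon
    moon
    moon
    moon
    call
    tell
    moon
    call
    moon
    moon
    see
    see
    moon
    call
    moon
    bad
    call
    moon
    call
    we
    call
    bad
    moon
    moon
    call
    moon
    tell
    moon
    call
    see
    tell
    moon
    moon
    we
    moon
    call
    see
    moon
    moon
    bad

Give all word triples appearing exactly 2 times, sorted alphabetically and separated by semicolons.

Trigram counts meeting the condition (exactly 2 times):
  bad moon moon: 2
  moon call see: 2
  moon moon call: 2
  tell moon call: 2

bad moon moon; moon call see; moon moon call; tell moon call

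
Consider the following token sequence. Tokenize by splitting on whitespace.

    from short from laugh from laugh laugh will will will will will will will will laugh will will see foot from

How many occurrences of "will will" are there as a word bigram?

Scanning the 20 overlapping bigram windows for "will will":
  position 8–9: will will
  position 9–10: will will
  position 10–11: will will
  position 11–12: will will
  position 12–13: will will
  position 13–14: will will
  position 14–15: will will
  position 17–18: will will

8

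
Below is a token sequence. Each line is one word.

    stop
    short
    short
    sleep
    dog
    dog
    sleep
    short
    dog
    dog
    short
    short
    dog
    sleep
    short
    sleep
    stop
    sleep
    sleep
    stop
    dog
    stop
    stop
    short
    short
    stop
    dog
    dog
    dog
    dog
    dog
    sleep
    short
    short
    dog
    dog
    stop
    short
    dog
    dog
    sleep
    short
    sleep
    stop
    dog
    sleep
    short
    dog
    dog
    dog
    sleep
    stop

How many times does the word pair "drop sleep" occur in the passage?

0

Scanning the 51 overlapping bigram windows for "drop sleep":
  (none found)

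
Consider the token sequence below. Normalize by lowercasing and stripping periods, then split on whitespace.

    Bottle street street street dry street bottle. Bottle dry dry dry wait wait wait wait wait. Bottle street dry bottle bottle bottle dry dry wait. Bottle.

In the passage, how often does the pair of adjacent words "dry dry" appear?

3

Scanning the 25 overlapping bigram windows for "dry dry":
  position 9–10: dry dry
  position 10–11: dry dry
  position 23–24: dry dry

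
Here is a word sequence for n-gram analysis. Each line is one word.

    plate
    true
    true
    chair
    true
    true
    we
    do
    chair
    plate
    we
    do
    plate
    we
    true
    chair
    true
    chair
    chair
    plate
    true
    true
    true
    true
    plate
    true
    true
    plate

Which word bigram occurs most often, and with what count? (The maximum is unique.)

Bigram frequencies (highest first):
  true true: 6
  plate true: 3
  true chair: 3
  chair true: 2
  we do: 2
  chair plate: 2
  … (7 more, each ≤ 2)

"true true", 6 times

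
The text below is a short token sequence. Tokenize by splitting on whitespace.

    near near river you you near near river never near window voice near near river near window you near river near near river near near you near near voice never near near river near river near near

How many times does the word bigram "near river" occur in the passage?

Scanning the 36 overlapping bigram windows for "near river":
  position 2–3: near river
  position 7–8: near river
  position 14–15: near river
  position 19–20: near river
  position 22–23: near river
  position 32–33: near river
  position 34–35: near river

7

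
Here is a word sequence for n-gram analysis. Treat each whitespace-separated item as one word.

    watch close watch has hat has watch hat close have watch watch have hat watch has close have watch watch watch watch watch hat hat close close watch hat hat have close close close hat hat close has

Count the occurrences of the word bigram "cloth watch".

0

Scanning the 37 overlapping bigram windows for "cloth watch":
  (none found)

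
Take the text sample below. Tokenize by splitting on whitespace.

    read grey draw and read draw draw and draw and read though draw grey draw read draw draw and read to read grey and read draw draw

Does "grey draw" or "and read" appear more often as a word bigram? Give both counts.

"grey draw": 2 occurrences
"and read": 4 occurrences

"and read" (4 vs 2)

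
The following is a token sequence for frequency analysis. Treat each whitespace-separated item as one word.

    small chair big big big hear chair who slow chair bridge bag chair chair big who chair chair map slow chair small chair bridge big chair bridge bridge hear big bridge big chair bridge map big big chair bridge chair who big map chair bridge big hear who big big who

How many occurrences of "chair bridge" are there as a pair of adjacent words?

Scanning the 50 overlapping bigram windows for "chair bridge":
  position 10–11: chair bridge
  position 23–24: chair bridge
  position 26–27: chair bridge
  position 33–34: chair bridge
  position 38–39: chair bridge
  position 44–45: chair bridge

6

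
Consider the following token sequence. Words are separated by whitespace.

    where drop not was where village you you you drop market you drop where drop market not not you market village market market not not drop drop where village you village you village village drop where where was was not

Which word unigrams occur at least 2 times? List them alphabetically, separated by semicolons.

Unigram counts meeting the condition (at least 2 times):
  drop: 7
  market: 5
  not: 6
  village: 6
  was: 3
  where: 6
  you: 7

drop; market; not; village; was; where; you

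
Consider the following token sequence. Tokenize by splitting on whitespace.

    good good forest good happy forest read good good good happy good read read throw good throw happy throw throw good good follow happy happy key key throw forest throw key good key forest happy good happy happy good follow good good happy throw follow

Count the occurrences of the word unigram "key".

4

Scanning the 45 tokens for "key":
  position 26: key
  position 27: key
  position 31: key
  position 33: key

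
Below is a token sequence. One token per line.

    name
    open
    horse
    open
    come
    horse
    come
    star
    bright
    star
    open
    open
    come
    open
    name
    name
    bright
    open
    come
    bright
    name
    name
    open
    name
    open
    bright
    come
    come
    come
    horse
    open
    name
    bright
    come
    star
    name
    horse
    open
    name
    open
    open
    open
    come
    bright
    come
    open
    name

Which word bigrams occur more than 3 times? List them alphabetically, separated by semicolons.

name open; open come; open name

Bigram counts meeting the condition (more than 3 times):
  name open: 4
  open come: 4
  open name: 5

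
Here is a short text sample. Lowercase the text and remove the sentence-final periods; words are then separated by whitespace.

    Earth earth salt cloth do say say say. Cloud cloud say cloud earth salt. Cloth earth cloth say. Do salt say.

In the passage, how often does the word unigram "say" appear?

Scanning the 21 tokens for "say":
  position 6: say
  position 7: say
  position 8: say
  position 11: say
  position 18: say
  position 21: say

6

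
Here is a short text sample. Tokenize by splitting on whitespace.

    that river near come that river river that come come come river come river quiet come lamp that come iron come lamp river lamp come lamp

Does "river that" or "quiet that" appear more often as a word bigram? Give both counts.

"river that": 1 occurrence
"quiet that": 0 occurrences

"river that" (1 vs 0)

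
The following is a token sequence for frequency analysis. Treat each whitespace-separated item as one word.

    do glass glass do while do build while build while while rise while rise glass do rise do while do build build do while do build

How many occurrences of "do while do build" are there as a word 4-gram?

3

Scanning the 23 overlapping 4-gram windows for "do while do build":
  position 4–7: do while do build
  position 18–21: do while do build
  position 23–26: do while do build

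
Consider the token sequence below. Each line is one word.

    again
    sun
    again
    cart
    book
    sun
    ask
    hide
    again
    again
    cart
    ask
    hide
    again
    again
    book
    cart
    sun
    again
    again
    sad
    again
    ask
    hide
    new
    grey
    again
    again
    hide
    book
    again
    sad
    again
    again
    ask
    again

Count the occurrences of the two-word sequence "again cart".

2

Scanning the 35 overlapping bigram windows for "again cart":
  position 3–4: again cart
  position 10–11: again cart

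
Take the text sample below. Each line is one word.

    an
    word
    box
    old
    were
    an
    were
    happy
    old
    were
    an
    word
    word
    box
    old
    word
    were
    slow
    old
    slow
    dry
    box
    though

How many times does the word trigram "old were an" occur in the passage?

Scanning the 21 overlapping trigram windows for "old were an":
  position 4–6: old were an
  position 9–11: old were an

2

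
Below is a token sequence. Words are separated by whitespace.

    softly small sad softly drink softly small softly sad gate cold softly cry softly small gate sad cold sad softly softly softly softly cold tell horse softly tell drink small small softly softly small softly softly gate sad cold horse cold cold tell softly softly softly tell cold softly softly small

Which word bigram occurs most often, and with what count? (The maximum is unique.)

"softly softly", 8 times

Bigram frequencies (highest first):
  softly softly: 8
  softly small: 5
  small softly: 3
  sad softly: 2
  cold softly: 2
  gate sad: 2
  … (25 more, each ≤ 2)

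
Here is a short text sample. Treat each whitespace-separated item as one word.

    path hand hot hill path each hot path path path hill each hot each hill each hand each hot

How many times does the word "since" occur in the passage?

Scanning the 19 tokens for "since":
  (none found)

0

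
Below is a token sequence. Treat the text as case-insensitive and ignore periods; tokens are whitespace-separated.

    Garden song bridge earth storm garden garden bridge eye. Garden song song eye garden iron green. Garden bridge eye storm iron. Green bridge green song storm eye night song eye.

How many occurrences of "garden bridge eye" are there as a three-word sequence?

Scanning the 28 overlapping trigram windows for "garden bridge eye":
  position 7–9: garden bridge eye
  position 17–19: garden bridge eye

2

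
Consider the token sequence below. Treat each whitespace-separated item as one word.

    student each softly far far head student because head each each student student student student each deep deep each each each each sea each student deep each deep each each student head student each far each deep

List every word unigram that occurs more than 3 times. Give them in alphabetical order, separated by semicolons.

deep; each; student

Unigram counts meeting the condition (more than 3 times):
  deep: 5
  each: 14
  student: 9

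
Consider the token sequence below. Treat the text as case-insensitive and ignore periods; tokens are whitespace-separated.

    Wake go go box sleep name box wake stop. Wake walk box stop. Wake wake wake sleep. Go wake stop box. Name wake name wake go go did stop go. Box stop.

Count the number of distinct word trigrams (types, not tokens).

29

32 tokens → 30 trigram windows in total.
Repeated trigrams (each contributes count−1 duplicates):
  wake go go: 2
1 duplicate windows → 30 − 1 = 29 distinct.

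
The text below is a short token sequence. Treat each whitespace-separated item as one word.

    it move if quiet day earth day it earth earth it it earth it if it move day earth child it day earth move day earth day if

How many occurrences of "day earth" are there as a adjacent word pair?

4

Scanning the 27 overlapping bigram windows for "day earth":
  position 5–6: day earth
  position 18–19: day earth
  position 22–23: day earth
  position 25–26: day earth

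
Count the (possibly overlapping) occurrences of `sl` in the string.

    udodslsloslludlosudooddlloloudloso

Sliding a length-2 window over the 34 characters (33 positions):
  position 5–6: sl
  position 7–8: sl
  position 10–11: sl

3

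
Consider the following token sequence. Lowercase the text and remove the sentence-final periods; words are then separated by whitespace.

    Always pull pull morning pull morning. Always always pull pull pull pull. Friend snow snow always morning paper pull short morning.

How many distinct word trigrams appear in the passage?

21 tokens → 19 trigram windows in total.
Repeated trigrams (each contributes count−1 duplicates):
  always pull pull: 2
  pull pull pull: 2
2 duplicate windows → 19 − 2 = 17 distinct.

17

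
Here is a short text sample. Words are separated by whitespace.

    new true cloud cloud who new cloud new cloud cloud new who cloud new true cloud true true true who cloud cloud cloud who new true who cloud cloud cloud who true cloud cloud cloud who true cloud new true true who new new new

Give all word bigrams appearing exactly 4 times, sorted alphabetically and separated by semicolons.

cloud new; cloud who; new true; true cloud

Bigram counts meeting the condition (exactly 4 times):
  cloud new: 4
  cloud who: 4
  new true: 4
  true cloud: 4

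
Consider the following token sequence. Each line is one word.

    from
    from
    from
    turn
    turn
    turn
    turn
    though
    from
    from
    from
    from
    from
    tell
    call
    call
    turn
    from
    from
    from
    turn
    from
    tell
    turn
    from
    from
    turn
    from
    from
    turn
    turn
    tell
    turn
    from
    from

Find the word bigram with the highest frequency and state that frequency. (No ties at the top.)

Bigram frequencies (highest first):
  from from: 11
  turn from: 5
  from turn: 4
  turn turn: 4
  from tell: 2
  tell turn: 2
  … (6 more, each ≤ 1)

"from from", 11 times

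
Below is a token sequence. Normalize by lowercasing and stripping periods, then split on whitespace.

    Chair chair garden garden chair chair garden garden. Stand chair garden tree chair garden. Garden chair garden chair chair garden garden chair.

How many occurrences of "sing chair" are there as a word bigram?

0

Scanning the 21 overlapping bigram windows for "sing chair":
  (none found)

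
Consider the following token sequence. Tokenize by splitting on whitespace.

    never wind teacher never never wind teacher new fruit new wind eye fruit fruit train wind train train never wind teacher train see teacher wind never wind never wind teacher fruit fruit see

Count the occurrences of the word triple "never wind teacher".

4

Scanning the 31 overlapping trigram windows for "never wind teacher":
  position 1–3: never wind teacher
  position 5–7: never wind teacher
  position 19–21: never wind teacher
  position 28–30: never wind teacher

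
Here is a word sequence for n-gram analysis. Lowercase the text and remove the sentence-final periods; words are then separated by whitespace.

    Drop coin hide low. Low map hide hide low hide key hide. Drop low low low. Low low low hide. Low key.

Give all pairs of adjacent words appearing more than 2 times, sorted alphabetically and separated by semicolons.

hide low; low low

Bigram counts meeting the condition (more than 2 times):
  hide low: 3
  low low: 6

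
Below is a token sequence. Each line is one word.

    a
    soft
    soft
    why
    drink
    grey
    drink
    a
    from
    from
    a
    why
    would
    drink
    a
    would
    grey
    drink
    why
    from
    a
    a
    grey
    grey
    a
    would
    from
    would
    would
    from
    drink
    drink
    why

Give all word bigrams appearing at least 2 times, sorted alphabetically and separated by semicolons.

Bigram counts meeting the condition (at least 2 times):
  a would: 2
  drink a: 2
  drink why: 2
  from a: 2
  grey drink: 2
  would from: 2

a would; drink a; drink why; from a; grey drink; would from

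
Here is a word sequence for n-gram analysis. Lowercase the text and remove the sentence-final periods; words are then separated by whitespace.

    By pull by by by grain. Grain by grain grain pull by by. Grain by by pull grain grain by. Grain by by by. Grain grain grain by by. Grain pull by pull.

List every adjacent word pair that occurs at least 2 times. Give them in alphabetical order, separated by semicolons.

by by; by grain; by pull; grain by; grain grain; grain pull; pull by

Bigram counts meeting the condition (at least 2 times):
  by by: 7
  by grain: 6
  by pull: 3
  grain by: 5
  grain grain: 5
  grain pull: 2
  pull by: 3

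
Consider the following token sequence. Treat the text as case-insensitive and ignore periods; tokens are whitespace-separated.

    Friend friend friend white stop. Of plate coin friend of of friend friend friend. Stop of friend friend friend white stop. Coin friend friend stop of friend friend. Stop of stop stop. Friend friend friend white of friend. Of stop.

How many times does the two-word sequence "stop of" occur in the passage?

Scanning the 39 overlapping bigram windows for "stop of":
  position 5–6: stop of
  position 15–16: stop of
  position 25–26: stop of
  position 29–30: stop of

4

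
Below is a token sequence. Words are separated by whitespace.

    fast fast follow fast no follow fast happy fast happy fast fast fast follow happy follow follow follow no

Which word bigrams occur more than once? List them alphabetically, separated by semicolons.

fast fast; fast follow; fast happy; follow fast; follow follow; happy fast

Bigram counts meeting the condition (more than once):
  fast fast: 3
  fast follow: 2
  fast happy: 2
  follow fast: 2
  follow follow: 2
  happy fast: 2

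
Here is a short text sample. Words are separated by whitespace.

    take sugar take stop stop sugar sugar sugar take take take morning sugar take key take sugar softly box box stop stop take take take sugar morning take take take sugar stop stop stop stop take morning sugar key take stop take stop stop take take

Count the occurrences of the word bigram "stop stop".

6

Scanning the 45 overlapping bigram windows for "stop stop":
  position 4–5: stop stop
  position 21–22: stop stop
  position 32–33: stop stop
  position 33–34: stop stop
  position 34–35: stop stop
  position 43–44: stop stop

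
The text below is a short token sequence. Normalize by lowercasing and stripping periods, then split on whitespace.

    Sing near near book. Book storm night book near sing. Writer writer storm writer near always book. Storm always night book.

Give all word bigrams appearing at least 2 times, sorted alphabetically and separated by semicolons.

Bigram counts meeting the condition (at least 2 times):
  book storm: 2
  night book: 2

book storm; night book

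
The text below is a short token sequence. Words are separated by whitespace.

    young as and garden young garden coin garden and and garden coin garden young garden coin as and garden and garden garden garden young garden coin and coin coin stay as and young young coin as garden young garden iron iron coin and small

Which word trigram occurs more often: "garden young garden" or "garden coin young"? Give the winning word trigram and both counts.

"garden young garden": 4 occurrences
"garden coin young": 0 occurrences

"garden young garden" (4 vs 0)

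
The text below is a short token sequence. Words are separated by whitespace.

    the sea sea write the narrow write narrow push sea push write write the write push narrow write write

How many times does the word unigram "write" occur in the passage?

7

Scanning the 19 tokens for "write":
  position 4: write
  position 7: write
  position 12: write
  position 13: write
  position 15: write
  position 18: write
  position 19: write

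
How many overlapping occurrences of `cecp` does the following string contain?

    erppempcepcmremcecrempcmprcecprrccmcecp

2

Sliding a length-4 window over the 39 characters (36 positions):
  position 27–30: cecp
  position 36–39: cecp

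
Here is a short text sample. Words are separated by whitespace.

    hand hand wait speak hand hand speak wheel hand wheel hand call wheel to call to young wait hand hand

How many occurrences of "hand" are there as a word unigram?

Scanning the 20 tokens for "hand":
  position 1: hand
  position 2: hand
  position 5: hand
  position 6: hand
  position 9: hand
  position 11: hand
  position 19: hand
  position 20: hand

8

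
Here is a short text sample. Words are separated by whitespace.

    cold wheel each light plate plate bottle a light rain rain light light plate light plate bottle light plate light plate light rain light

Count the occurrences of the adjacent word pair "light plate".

5

Scanning the 23 overlapping bigram windows for "light plate":
  position 4–5: light plate
  position 13–14: light plate
  position 15–16: light plate
  position 18–19: light plate
  position 20–21: light plate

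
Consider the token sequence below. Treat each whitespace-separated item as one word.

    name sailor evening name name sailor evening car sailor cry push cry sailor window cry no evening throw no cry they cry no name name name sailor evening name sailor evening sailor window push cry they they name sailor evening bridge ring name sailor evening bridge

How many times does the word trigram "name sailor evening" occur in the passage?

6

Scanning the 44 overlapping trigram windows for "name sailor evening":
  position 1–3: name sailor evening
  position 5–7: name sailor evening
  position 26–28: name sailor evening
  position 29–31: name sailor evening
  position 38–40: name sailor evening
  position 43–45: name sailor evening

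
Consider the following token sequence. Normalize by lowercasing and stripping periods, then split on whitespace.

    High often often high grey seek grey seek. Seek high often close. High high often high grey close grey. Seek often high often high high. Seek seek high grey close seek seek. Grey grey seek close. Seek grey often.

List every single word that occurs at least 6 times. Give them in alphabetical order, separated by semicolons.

grey; high; often; seek

Unigram counts meeting the condition (at least 6 times):
  grey: 8
  high: 10
  often: 7
  seek: 10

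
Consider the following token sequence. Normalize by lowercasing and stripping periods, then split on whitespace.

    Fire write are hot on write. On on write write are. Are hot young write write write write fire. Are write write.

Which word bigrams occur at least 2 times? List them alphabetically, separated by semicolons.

are hot; on write; write are; write write

Bigram counts meeting the condition (at least 2 times):
  are hot: 2
  on write: 2
  write are: 2
  write write: 5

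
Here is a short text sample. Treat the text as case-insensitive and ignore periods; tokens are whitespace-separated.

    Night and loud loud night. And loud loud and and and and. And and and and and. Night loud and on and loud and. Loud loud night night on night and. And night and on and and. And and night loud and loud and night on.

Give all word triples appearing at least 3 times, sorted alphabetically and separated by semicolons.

Trigram counts meeting the condition (at least 3 times):
  and and and: 9
  and and night: 3
  and loud loud: 3

and and and; and and night; and loud loud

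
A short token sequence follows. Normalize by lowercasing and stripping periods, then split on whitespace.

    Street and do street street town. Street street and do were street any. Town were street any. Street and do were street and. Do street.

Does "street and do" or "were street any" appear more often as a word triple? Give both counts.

"street and do" (4 vs 2)

"street and do": 4 occurrences
"were street any": 2 occurrences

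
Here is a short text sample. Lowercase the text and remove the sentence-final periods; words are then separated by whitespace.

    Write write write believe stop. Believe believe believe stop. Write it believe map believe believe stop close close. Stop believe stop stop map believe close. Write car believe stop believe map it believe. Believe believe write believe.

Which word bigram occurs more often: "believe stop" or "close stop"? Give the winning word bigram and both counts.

"believe stop" (5 vs 1)

"believe stop": 5 occurrences
"close stop": 1 occurrence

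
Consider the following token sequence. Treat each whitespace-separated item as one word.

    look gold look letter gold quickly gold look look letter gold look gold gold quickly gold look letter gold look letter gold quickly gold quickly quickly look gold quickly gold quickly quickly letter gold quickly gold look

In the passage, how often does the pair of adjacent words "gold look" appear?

6

Scanning the 36 overlapping bigram windows for "gold look":
  position 2–3: gold look
  position 7–8: gold look
  position 11–12: gold look
  position 16–17: gold look
  position 19–20: gold look
  position 36–37: gold look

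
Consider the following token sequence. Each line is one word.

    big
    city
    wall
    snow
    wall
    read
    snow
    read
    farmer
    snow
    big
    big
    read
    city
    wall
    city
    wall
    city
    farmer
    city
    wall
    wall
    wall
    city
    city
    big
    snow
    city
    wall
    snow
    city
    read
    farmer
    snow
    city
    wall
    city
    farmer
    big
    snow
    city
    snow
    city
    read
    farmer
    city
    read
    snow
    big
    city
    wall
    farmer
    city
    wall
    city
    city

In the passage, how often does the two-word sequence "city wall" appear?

Scanning the 55 overlapping bigram windows for "city wall":
  position 2–3: city wall
  position 14–15: city wall
  position 16–17: city wall
  position 20–21: city wall
  position 28–29: city wall
  position 35–36: city wall
  position 50–51: city wall
  position 53–54: city wall

8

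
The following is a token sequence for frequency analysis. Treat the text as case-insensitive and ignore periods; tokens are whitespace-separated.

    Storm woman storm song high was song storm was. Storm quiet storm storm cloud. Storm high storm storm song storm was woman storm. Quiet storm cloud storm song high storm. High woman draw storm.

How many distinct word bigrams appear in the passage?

20

34 tokens → 33 bigram windows in total.
Repeated bigrams (each contributes count−1 duplicates):
  storm song: 3
  cloud storm: 2
  high storm: 2
  quiet storm: 2
  song high: 2
  song storm: 2
  storm cloud: 2
  storm high: 2
  … (4 more repeated)
13 duplicate windows → 33 − 13 = 20 distinct.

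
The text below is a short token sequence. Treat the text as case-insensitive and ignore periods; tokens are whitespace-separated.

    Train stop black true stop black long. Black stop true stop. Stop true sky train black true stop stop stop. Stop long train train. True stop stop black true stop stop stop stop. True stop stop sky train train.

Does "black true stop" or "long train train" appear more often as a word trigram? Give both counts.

"black true stop" (3 vs 1)

"black true stop": 3 occurrences
"long train train": 1 occurrence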